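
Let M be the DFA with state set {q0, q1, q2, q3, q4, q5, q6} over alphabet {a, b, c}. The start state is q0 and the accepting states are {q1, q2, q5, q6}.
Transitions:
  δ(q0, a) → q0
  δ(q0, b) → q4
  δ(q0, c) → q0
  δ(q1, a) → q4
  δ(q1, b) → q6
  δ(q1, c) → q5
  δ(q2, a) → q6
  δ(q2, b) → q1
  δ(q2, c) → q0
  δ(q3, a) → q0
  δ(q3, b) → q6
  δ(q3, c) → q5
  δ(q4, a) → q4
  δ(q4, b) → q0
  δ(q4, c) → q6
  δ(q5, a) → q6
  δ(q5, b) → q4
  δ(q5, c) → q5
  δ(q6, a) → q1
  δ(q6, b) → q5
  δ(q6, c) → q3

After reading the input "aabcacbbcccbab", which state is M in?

q0

q0 --a--> q0
q0 --a--> q0
q0 --b--> q4
q4 --c--> q6
q6 --a--> q1
q1 --c--> q5
q5 --b--> q4
q4 --b--> q0
q0 --c--> q0
q0 --c--> q0
q0 --c--> q0
q0 --b--> q4
q4 --a--> q4
q4 --b--> q0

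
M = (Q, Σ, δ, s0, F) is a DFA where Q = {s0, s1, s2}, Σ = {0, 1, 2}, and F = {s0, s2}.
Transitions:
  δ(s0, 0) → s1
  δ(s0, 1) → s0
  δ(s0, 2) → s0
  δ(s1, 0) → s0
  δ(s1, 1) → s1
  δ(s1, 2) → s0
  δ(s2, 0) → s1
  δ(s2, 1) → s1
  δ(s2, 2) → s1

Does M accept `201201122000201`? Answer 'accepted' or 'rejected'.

s0 --2--> s0
s0 --0--> s1
s1 --1--> s1
s1 --2--> s0
s0 --0--> s1
s1 --1--> s1
s1 --1--> s1
s1 --2--> s0
s0 --2--> s0
s0 --0--> s1
s1 --0--> s0
s0 --0--> s1
s1 --2--> s0
s0 --0--> s1
s1 --1--> s1
End in state s1, which is not an accepting state.

rejected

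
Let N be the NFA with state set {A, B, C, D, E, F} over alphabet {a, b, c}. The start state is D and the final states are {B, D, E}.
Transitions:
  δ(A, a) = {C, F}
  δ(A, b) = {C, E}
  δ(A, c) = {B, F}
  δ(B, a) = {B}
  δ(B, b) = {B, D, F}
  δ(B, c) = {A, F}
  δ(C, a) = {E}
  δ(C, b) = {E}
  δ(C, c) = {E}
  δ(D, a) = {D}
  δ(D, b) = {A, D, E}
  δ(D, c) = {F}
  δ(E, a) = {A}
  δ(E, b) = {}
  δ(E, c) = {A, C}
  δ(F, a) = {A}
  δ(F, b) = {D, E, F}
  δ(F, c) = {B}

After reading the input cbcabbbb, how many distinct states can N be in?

Start: {D}
read c: {F}
read b: {D, E, F}
read c: {A, B, C, F}
read a: {A, B, C, E, F}
read b: {B, C, D, E, F}
read b: {A, B, D, E, F}
read b: {A, B, C, D, E, F}
read b: {A, B, C, D, E, F}
Final reachable set {A, B, C, D, E, F} has 6 states.

6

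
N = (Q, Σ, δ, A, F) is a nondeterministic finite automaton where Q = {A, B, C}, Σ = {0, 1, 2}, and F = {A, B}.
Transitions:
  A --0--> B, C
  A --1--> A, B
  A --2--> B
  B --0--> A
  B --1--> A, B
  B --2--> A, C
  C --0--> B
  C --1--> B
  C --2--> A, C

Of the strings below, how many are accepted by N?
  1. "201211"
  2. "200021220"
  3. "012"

"201211": accepted
"200021220": accepted
"012": accepted

3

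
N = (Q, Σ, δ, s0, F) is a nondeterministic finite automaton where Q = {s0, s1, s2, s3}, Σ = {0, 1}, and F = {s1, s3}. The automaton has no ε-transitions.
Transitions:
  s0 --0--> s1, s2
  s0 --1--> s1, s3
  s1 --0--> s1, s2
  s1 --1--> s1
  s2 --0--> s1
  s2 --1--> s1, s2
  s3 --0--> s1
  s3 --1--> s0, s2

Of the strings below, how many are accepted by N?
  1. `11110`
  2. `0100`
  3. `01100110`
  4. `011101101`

4

`11110`: accepted
`0100`: accepted
`01100110`: accepted
`011101101`: accepted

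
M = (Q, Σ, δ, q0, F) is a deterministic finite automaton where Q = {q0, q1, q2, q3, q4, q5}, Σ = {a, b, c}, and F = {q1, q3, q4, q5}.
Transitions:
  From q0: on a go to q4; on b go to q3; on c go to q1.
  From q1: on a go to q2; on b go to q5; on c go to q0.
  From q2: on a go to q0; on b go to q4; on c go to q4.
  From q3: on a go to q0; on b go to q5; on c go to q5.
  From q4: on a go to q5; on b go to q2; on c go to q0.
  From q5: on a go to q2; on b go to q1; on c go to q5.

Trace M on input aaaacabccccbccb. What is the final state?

q1

q0 --a--> q4
q4 --a--> q5
q5 --a--> q2
q2 --a--> q0
q0 --c--> q1
q1 --a--> q2
q2 --b--> q4
q4 --c--> q0
q0 --c--> q1
q1 --c--> q0
q0 --c--> q1
q1 --b--> q5
q5 --c--> q5
q5 --c--> q5
q5 --b--> q1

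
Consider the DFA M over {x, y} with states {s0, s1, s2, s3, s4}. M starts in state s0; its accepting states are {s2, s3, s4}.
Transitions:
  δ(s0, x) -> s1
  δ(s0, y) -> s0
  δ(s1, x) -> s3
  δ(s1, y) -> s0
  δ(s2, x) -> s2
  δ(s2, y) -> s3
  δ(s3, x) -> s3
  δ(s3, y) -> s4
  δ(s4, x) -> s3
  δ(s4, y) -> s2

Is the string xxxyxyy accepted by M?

accepted

s0 --x--> s1
s1 --x--> s3
s3 --x--> s3
s3 --y--> s4
s4 --x--> s3
s3 --y--> s4
s4 --y--> s2
End in state s2, which is an accepting state.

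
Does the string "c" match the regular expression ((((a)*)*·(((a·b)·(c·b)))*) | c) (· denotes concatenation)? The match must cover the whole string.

The right alternative c matches c.

yes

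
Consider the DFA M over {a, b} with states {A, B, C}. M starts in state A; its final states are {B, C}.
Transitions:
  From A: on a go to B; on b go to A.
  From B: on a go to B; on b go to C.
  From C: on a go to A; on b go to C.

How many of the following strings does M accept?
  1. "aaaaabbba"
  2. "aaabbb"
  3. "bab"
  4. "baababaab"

3

"aaaaabbba": rejected
"aaabbb": accepted
"bab": accepted
"baababaab": accepted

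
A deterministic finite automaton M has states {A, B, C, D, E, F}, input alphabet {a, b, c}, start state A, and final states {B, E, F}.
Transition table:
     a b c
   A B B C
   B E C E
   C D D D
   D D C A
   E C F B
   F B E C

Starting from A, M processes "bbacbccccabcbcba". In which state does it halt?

E

A --b--> B
B --b--> C
C --a--> D
D --c--> A
A --b--> B
B --c--> E
E --c--> B
B --c--> E
E --c--> B
B --a--> E
E --b--> F
F --c--> C
C --b--> D
D --c--> A
A --b--> B
B --a--> E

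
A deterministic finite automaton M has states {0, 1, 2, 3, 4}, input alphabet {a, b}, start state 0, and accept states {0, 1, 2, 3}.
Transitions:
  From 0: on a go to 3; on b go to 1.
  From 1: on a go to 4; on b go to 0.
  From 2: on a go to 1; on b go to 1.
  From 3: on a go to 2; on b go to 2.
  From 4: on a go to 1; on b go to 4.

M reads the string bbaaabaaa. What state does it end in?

1

0 --b--> 1
1 --b--> 0
0 --a--> 3
3 --a--> 2
2 --a--> 1
1 --b--> 0
0 --a--> 3
3 --a--> 2
2 --a--> 1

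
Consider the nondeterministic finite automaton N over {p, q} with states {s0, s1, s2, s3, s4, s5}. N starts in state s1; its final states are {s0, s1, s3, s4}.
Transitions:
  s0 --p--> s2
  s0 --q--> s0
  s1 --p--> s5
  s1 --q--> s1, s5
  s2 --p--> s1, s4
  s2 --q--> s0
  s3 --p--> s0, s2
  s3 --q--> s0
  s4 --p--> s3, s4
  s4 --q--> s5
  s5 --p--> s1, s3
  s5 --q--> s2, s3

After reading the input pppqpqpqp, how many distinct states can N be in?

6

Start: {s1}
read p: {s5}
read p: {s1, s3}
read p: {s0, s2, s5}
read q: {s0, s2, s3}
read p: {s0, s1, s2, s4}
read q: {s0, s1, s5}
read p: {s1, s2, s3, s5}
read q: {s0, s1, s2, s3, s5}
read p: {s0, s1, s2, s3, s4, s5}
Final reachable set {s0, s1, s2, s3, s4, s5} has 6 states.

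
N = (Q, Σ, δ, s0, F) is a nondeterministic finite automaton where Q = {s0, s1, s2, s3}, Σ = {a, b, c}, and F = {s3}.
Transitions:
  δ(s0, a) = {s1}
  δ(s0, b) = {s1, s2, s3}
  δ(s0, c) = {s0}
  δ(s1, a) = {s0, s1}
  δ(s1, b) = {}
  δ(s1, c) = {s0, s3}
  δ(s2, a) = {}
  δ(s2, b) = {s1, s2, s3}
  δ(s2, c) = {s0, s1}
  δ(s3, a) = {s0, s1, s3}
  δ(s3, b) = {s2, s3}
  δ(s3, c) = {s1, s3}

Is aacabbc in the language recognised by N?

accepted

Start: {s0}
read a: {s1}
read a: {s0, s1}
read c: {s0, s3}
read a: {s0, s1, s3}
read b: {s1, s2, s3}
read b: {s1, s2, s3}
read c: {s0, s1, s3}
Reachable ∩ accepting = {s3} — nonempty.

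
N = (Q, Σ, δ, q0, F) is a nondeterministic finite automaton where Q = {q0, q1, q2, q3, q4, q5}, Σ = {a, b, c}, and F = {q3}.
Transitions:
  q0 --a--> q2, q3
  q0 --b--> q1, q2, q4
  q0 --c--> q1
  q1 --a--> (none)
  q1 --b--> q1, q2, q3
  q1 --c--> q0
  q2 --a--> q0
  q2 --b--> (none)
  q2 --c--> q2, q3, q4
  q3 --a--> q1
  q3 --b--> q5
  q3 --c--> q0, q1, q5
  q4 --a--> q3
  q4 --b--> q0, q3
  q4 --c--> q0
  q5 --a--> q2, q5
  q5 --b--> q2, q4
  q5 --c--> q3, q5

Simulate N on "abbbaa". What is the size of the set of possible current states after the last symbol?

Start: {q0}
read a: {q2, q3}
read b: {q5}
read b: {q2, q4}
read b: {q0, q3}
read a: {q1, q2, q3}
read a: {q0, q1}
Final reachable set {q0, q1} has 2 states.

2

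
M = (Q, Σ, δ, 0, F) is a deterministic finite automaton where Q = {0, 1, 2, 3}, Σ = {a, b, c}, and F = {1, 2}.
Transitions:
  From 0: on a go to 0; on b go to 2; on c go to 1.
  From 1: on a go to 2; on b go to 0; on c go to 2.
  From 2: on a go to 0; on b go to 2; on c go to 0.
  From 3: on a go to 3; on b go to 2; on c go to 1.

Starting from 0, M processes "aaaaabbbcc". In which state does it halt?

0 --a--> 0
0 --a--> 0
0 --a--> 0
0 --a--> 0
0 --a--> 0
0 --b--> 2
2 --b--> 2
2 --b--> 2
2 --c--> 0
0 --c--> 1

1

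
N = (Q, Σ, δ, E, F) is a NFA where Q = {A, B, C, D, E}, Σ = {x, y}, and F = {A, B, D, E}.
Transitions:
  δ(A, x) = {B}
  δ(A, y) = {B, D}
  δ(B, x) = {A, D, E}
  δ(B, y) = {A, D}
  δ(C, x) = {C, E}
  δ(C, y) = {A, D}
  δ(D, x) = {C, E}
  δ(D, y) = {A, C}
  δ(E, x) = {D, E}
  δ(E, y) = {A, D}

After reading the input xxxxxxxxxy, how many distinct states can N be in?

3

Start: {E}
read x: {D, E}
read x: {C, D, E}
read x: {C, D, E}
read x: {C, D, E}
read x: {C, D, E}
read x: {C, D, E}
read x: {C, D, E}
read x: {C, D, E}
read x: {C, D, E}
read y: {A, C, D}
Final reachable set {A, C, D} has 3 states.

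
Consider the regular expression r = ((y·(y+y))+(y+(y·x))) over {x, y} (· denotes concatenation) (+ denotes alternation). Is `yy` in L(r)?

yes

The left alternative (y·(y+y)) matches yy.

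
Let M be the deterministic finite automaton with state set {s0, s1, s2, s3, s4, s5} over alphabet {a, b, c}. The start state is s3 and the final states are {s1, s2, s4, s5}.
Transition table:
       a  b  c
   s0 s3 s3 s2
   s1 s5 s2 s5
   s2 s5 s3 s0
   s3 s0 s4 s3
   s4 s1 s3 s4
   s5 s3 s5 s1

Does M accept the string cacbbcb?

s3 --c--> s3
s3 --a--> s0
s0 --c--> s2
s2 --b--> s3
s3 --b--> s4
s4 --c--> s4
s4 --b--> s3
End in state s3, which is not an accepting state.

rejected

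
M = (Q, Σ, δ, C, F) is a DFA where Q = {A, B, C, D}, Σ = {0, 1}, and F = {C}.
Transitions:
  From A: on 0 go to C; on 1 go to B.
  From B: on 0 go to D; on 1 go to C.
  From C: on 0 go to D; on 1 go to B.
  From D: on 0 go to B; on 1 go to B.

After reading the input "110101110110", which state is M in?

D

C --1--> B
B --1--> C
C --0--> D
D --1--> B
B --0--> D
D --1--> B
B --1--> C
C --1--> B
B --0--> D
D --1--> B
B --1--> C
C --0--> D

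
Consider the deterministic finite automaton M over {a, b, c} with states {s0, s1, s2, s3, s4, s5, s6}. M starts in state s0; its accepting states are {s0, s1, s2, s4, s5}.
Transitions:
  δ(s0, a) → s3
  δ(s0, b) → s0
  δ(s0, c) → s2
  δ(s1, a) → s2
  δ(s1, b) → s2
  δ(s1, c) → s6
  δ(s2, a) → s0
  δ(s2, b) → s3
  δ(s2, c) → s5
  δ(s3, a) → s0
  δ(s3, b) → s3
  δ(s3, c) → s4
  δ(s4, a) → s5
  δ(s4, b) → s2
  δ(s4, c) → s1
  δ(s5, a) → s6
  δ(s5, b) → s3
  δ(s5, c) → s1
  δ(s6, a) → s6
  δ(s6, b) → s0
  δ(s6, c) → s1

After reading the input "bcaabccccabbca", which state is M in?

s5

s0 --b--> s0
s0 --c--> s2
s2 --a--> s0
s0 --a--> s3
s3 --b--> s3
s3 --c--> s4
s4 --c--> s1
s1 --c--> s6
s6 --c--> s1
s1 --a--> s2
s2 --b--> s3
s3 --b--> s3
s3 --c--> s4
s4 --a--> s5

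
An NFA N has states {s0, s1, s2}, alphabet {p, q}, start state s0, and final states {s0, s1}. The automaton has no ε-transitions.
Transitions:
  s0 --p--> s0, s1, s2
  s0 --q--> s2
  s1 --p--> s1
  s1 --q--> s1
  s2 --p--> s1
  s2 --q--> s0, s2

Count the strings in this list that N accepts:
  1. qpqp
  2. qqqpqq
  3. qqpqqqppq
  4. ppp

qpqp: accepted
qqqpqq: accepted
qqpqqqppq: accepted
ppp: accepted

4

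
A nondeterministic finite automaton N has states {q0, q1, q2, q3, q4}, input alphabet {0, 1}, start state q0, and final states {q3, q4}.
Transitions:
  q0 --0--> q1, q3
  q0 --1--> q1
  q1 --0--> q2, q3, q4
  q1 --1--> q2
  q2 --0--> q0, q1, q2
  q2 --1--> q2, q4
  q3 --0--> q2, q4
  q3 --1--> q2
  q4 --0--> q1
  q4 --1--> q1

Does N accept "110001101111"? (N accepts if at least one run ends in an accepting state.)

accepted

Start: {q0}
read 1: {q1}
read 1: {q2}
read 0: {q0, q1, q2}
read 0: {q0, q1, q2, q3, q4}
read 0: {q0, q1, q2, q3, q4}
read 1: {q1, q2, q4}
read 1: {q1, q2, q4}
read 0: {q0, q1, q2, q3, q4}
read 1: {q1, q2, q4}
read 1: {q1, q2, q4}
read 1: {q1, q2, q4}
read 1: {q1, q2, q4}
Reachable ∩ accepting = {q4} — nonempty.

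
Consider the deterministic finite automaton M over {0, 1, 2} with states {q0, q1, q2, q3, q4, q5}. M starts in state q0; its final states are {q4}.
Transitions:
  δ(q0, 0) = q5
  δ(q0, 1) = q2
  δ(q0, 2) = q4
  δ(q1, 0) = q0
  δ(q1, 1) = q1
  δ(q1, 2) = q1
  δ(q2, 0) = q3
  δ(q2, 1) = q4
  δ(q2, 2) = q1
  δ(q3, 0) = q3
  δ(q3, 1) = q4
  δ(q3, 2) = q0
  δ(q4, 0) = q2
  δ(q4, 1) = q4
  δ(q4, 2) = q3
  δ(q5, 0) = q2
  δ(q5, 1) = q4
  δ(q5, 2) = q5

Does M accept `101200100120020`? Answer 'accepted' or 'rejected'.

q0 --1--> q2
q2 --0--> q3
q3 --1--> q4
q4 --2--> q3
q3 --0--> q3
q3 --0--> q3
q3 --1--> q4
q4 --0--> q2
q2 --0--> q3
q3 --1--> q4
q4 --2--> q3
q3 --0--> q3
q3 --0--> q3
q3 --2--> q0
q0 --0--> q5
End in state q5, which is not an accepting state.

rejected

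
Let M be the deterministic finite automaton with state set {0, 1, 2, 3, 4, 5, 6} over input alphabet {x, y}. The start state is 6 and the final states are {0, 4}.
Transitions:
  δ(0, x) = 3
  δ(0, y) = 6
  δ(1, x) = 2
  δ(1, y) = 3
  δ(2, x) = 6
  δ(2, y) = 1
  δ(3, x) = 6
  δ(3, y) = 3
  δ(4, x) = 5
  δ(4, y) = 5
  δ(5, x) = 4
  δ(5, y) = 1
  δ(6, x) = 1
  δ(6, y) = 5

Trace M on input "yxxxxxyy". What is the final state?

1

6 --y--> 5
5 --x--> 4
4 --x--> 5
5 --x--> 4
4 --x--> 5
5 --x--> 4
4 --y--> 5
5 --y--> 1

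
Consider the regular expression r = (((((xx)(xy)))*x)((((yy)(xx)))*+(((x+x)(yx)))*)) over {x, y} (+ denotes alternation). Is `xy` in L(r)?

no

No split of xy into u·v has ((((xx)(xy)))*x) matching u and ((((yy)(xx)))*+(((x+x)(yx)))*) matching v.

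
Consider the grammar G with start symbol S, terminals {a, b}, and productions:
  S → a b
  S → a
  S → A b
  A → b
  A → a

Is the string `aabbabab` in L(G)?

no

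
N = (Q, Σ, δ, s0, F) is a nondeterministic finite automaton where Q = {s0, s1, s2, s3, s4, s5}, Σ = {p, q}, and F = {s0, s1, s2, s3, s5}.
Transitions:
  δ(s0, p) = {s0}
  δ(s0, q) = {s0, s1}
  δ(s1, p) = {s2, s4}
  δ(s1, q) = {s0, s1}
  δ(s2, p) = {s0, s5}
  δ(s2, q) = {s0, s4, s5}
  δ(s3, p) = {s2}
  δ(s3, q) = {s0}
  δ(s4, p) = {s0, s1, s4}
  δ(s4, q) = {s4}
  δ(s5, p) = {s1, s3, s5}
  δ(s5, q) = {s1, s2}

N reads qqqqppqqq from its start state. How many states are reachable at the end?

4

Start: {s0}
read q: {s0, s1}
read q: {s0, s1}
read q: {s0, s1}
read q: {s0, s1}
read p: {s0, s2, s4}
read p: {s0, s1, s4, s5}
read q: {s0, s1, s2, s4}
read q: {s0, s1, s4, s5}
read q: {s0, s1, s2, s4}
Final reachable set {s0, s1, s2, s4} has 4 states.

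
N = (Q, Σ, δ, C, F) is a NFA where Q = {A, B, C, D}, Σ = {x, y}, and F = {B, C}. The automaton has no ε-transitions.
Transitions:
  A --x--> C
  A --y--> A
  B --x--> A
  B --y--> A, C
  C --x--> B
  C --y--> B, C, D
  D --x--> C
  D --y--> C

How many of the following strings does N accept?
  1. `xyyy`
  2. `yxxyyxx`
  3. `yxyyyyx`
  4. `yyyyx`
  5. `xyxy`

5

`xyyy`: accepted
`yxxyyxx`: accepted
`yxyyyyx`: accepted
`yyyyx`: accepted
`xyxy`: accepted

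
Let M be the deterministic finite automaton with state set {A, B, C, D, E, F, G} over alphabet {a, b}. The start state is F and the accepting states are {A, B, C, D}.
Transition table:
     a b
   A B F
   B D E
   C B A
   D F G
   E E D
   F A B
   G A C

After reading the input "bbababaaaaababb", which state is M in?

F --b--> B
B --b--> E
E --a--> E
E --b--> D
D --a--> F
F --b--> B
B --a--> D
D --a--> F
F --a--> A
A --a--> B
B --a--> D
D --b--> G
G --a--> A
A --b--> F
F --b--> B

B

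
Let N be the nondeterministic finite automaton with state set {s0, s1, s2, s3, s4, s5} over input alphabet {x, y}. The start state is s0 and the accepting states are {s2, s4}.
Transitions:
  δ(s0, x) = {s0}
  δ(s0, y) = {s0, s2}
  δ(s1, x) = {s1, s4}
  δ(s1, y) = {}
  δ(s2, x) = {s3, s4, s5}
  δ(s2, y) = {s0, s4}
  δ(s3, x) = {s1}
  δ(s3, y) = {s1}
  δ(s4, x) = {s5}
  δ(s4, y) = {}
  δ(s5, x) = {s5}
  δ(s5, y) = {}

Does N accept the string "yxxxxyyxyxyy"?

accepted

Start: {s0}
read y: {s0, s2}
read x: {s0, s3, s4, s5}
read x: {s0, s1, s5}
read x: {s0, s1, s4, s5}
read x: {s0, s1, s4, s5}
read y: {s0, s2}
read y: {s0, s2, s4}
read x: {s0, s3, s4, s5}
read y: {s0, s1, s2}
read x: {s0, s1, s3, s4, s5}
read y: {s0, s1, s2}
read y: {s0, s2, s4}
Reachable ∩ accepting = {s2, s4} — nonempty.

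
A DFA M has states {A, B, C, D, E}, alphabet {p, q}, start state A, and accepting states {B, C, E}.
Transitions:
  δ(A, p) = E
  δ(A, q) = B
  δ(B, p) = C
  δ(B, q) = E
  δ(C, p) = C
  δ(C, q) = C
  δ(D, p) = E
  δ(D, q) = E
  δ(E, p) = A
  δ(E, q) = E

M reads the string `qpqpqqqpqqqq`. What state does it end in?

A --q--> B
B --p--> C
C --q--> C
C --p--> C
C --q--> C
C --q--> C
C --q--> C
C --p--> C
C --q--> C
C --q--> C
C --q--> C
C --q--> C

C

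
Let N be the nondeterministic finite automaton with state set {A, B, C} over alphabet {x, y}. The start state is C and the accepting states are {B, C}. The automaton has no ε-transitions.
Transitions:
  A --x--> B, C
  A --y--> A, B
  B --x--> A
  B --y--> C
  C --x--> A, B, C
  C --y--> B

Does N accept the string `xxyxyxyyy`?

Start: {C}
read x: {A, B, C}
read x: {A, B, C}
read y: {A, B, C}
read x: {A, B, C}
read y: {A, B, C}
read x: {A, B, C}
read y: {A, B, C}
read y: {A, B, C}
read y: {A, B, C}
Reachable ∩ accepting = {B, C} — nonempty.

accepted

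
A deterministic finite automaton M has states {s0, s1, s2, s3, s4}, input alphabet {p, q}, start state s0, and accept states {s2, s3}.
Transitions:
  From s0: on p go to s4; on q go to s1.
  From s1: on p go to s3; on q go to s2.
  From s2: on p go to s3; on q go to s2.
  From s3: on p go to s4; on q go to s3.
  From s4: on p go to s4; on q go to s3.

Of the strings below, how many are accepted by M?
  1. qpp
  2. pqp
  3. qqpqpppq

1

qpp: rejected
pqp: rejected
qqpqpppq: accepted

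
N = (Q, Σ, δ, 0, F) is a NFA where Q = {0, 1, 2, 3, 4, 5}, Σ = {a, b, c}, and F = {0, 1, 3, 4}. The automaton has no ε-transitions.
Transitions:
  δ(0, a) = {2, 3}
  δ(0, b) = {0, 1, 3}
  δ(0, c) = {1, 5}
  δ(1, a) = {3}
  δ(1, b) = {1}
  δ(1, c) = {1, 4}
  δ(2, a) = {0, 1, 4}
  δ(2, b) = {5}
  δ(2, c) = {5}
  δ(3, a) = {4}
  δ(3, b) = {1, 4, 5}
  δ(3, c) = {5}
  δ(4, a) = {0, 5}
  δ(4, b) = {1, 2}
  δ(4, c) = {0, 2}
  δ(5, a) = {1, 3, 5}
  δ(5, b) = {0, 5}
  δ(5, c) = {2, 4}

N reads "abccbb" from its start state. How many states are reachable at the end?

Start: {0}
read a: {2, 3}
read b: {1, 4, 5}
read c: {0, 1, 2, 4}
read c: {0, 1, 2, 4, 5}
read b: {0, 1, 2, 3, 5}
read b: {0, 1, 3, 4, 5}
Final reachable set {0, 1, 3, 4, 5} has 5 states.

5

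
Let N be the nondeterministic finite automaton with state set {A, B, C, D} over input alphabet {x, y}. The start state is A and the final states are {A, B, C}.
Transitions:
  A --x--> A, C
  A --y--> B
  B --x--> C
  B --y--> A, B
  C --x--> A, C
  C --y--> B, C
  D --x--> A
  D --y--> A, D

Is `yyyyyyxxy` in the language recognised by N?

Start: {A}
read y: {B}
read y: {A, B}
read y: {A, B}
read y: {A, B}
read y: {A, B}
read y: {A, B}
read x: {A, C}
read x: {A, C}
read y: {B, C}
Reachable ∩ accepting = {B, C} — nonempty.

accepted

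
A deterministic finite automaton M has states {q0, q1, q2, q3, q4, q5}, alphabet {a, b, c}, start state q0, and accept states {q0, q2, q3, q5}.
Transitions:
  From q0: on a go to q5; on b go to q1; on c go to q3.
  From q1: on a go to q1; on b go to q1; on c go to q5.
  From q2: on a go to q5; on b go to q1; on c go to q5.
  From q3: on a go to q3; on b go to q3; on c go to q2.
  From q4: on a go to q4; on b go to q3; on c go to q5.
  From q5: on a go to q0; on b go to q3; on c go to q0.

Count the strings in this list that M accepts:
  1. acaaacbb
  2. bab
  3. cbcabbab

1

acaaacbb: rejected
bab: rejected
cbcabbab: accepted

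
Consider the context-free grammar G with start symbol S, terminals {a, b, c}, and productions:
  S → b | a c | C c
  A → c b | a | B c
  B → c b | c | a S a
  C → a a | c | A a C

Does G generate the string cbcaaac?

S ⇒ Cc ⇒ AaCc ⇒ BcaCc ⇒ cbcaCc ⇒ cbcaaac

yes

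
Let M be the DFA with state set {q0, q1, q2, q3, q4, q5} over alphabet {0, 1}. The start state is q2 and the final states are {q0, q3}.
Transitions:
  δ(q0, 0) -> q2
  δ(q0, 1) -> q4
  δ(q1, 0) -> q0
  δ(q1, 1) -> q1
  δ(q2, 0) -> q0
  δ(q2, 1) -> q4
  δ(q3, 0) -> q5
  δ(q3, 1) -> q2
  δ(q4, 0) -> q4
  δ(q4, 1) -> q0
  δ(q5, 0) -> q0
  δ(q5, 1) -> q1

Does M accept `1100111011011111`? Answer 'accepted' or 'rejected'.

q2 --1--> q4
q4 --1--> q0
q0 --0--> q2
q2 --0--> q0
q0 --1--> q4
q4 --1--> q0
q0 --1--> q4
q4 --0--> q4
q4 --1--> q0
q0 --1--> q4
q4 --0--> q4
q4 --1--> q0
q0 --1--> q4
q4 --1--> q0
q0 --1--> q4
q4 --1--> q0
End in state q0, which is an accepting state.

accepted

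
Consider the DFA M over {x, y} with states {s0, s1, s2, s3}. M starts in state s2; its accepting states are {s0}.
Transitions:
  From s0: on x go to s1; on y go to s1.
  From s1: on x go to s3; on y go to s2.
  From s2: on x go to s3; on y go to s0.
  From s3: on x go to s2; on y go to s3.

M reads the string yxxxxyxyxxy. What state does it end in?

s3

s2 --y--> s0
s0 --x--> s1
s1 --x--> s3
s3 --x--> s2
s2 --x--> s3
s3 --y--> s3
s3 --x--> s2
s2 --y--> s0
s0 --x--> s1
s1 --x--> s3
s3 --y--> s3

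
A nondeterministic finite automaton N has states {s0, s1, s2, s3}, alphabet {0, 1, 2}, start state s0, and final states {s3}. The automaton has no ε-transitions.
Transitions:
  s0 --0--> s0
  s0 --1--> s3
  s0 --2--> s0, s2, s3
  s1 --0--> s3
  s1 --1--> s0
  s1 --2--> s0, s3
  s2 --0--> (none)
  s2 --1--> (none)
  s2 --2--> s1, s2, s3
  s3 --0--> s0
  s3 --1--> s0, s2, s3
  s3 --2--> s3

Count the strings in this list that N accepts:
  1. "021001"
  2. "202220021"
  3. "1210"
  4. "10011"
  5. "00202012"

"021001": accepted
"202220021": accepted
"1210": rejected
"10011": accepted
"00202012": accepted

4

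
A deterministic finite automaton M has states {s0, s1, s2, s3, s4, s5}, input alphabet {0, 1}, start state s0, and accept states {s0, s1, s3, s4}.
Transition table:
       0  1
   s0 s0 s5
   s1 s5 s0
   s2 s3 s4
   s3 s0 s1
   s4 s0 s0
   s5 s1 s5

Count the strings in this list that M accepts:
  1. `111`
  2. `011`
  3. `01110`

1

`111`: rejected
`011`: rejected
`01110`: accepted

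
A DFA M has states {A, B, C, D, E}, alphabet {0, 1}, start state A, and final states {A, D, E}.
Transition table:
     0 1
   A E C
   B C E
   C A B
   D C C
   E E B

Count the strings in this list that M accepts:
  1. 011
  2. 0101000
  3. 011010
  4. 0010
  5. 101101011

3

011: accepted
0101000: accepted
011010: rejected
0010: rejected
101101011: accepted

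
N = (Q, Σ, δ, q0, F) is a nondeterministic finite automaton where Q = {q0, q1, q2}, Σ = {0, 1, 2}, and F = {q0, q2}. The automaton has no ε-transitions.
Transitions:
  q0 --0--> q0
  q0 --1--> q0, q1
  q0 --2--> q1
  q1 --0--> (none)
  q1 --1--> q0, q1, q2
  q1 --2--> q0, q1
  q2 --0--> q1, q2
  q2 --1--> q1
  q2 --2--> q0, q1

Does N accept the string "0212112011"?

Start: {q0}
read 0: {q0}
read 2: {q1}
read 1: {q0, q1, q2}
read 2: {q0, q1}
read 1: {q0, q1, q2}
read 1: {q0, q1, q2}
read 2: {q0, q1}
read 0: {q0}
read 1: {q0, q1}
read 1: {q0, q1, q2}
Reachable ∩ accepting = {q0, q2} — nonempty.

accepted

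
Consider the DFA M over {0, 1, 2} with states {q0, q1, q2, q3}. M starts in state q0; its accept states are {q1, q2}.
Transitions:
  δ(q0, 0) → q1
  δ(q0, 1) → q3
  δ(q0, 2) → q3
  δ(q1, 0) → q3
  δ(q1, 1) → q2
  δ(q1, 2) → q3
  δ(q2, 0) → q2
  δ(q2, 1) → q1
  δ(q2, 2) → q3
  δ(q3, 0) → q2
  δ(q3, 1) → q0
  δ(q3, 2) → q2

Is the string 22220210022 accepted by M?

q0 --2--> q3
q3 --2--> q2
q2 --2--> q3
q3 --2--> q2
q2 --0--> q2
q2 --2--> q3
q3 --1--> q0
q0 --0--> q1
q1 --0--> q3
q3 --2--> q2
q2 --2--> q3
End in state q3, which is not an accepting state.

rejected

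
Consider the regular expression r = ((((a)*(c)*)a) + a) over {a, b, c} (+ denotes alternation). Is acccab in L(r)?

no

Neither (((a)*(c)*)a) nor a matches acccab.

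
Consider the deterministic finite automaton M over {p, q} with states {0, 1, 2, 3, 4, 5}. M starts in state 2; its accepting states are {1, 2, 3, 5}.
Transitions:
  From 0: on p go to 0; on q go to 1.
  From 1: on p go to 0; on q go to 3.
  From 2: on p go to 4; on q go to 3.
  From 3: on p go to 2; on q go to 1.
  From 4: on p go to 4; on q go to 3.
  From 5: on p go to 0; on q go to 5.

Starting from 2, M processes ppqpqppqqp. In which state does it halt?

0

2 --p--> 4
4 --p--> 4
4 --q--> 3
3 --p--> 2
2 --q--> 3
3 --p--> 2
2 --p--> 4
4 --q--> 3
3 --q--> 1
1 --p--> 0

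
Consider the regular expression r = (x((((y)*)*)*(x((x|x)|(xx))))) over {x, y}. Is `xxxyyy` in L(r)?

No split of xxxyyy into u·v has x matching u and ((((y)*)*)*(x((x|x)|(xx)))) matching v.

no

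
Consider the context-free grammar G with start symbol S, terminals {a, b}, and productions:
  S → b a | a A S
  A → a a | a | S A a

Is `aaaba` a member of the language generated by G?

S ⇒ aAS ⇒ aaaS ⇒ aaaba

yes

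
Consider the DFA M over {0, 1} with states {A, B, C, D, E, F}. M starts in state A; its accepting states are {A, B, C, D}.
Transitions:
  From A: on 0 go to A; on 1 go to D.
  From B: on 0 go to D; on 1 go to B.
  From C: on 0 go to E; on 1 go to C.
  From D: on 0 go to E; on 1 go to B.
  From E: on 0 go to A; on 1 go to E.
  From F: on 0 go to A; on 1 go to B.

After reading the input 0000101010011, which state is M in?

A --0--> A
A --0--> A
A --0--> A
A --0--> A
A --1--> D
D --0--> E
E --1--> E
E --0--> A
A --1--> D
D --0--> E
E --0--> A
A --1--> D
D --1--> B

B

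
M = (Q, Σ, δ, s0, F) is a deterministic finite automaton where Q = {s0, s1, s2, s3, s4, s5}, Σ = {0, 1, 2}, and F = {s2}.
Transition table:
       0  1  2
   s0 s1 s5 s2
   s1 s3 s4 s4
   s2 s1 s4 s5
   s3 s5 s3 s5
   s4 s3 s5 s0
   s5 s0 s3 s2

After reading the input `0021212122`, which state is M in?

s2

s0 --0--> s1
s1 --0--> s3
s3 --2--> s5
s5 --1--> s3
s3 --2--> s5
s5 --1--> s3
s3 --2--> s5
s5 --1--> s3
s3 --2--> s5
s5 --2--> s2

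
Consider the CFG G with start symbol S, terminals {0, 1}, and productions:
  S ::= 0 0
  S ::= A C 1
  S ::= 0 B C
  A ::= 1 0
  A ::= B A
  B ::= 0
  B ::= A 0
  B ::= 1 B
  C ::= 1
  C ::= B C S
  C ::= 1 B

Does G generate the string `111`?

no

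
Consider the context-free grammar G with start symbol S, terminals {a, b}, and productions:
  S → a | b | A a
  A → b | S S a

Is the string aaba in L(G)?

no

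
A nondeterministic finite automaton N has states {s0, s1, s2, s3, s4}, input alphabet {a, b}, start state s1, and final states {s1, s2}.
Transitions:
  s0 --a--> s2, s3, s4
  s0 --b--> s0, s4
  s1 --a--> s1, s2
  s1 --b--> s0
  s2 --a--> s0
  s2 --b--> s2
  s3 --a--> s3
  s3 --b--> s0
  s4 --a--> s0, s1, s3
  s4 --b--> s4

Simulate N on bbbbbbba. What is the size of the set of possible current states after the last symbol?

5

Start: {s1}
read b: {s0}
read b: {s0, s4}
read b: {s0, s4}
read b: {s0, s4}
read b: {s0, s4}
read b: {s0, s4}
read b: {s0, s4}
read a: {s0, s1, s2, s3, s4}
Final reachable set {s0, s1, s2, s3, s4} has 5 states.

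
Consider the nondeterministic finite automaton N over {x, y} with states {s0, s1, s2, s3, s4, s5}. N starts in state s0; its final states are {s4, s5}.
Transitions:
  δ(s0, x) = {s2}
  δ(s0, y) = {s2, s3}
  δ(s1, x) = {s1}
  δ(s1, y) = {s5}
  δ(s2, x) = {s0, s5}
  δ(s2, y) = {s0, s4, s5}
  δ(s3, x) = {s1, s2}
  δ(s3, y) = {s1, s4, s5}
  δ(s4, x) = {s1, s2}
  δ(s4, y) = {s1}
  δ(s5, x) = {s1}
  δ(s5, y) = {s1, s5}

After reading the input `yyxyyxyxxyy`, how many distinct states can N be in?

Start: {s0}
read y: {s2, s3}
read y: {s0, s1, s4, s5}
read x: {s1, s2}
read y: {s0, s4, s5}
read y: {s1, s2, s3, s5}
read x: {s0, s1, s2, s5}
read y: {s0, s1, s2, s3, s4, s5}
read x: {s0, s1, s2, s5}
read x: {s0, s1, s2, s5}
read y: {s0, s1, s2, s3, s4, s5}
read y: {s0, s1, s2, s3, s4, s5}
Final reachable set {s0, s1, s2, s3, s4, s5} has 6 states.

6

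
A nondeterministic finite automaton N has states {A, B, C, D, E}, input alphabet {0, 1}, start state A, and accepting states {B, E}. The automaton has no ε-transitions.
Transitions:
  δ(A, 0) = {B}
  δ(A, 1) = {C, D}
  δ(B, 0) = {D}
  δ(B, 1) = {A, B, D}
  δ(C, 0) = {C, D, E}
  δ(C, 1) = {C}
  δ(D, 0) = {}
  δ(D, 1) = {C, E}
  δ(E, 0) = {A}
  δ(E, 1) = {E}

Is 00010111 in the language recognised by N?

Start: {A}
read 0: {B}
read 0: {D}
read 0: {}
The reachable set is empty and stays empty for the remaining 5 symbols.
Reachable ∩ accepting = {} — empty.

rejected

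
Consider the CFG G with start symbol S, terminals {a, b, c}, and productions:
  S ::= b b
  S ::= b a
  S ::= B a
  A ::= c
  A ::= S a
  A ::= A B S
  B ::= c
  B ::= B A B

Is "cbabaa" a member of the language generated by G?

no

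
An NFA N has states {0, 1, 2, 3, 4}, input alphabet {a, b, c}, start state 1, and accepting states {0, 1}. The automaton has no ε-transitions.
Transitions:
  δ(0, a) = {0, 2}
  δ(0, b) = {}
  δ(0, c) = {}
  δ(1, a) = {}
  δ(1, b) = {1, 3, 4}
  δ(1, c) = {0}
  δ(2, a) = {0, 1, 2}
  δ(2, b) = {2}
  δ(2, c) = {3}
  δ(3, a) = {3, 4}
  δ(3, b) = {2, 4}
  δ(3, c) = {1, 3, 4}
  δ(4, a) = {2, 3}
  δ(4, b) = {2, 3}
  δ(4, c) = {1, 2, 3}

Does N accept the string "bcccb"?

Start: {1}
read b: {1, 3, 4}
read c: {0, 1, 2, 3, 4}
read c: {0, 1, 2, 3, 4}
read c: {0, 1, 2, 3, 4}
read b: {1, 2, 3, 4}
Reachable ∩ accepting = {1} — nonempty.

accepted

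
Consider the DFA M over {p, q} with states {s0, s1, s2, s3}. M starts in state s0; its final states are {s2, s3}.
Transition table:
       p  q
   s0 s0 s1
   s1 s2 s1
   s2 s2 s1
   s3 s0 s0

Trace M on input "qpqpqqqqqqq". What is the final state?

s1

s0 --q--> s1
s1 --p--> s2
s2 --q--> s1
s1 --p--> s2
s2 --q--> s1
s1 --q--> s1
s1 --q--> s1
s1 --q--> s1
s1 --q--> s1
s1 --q--> s1
s1 --q--> s1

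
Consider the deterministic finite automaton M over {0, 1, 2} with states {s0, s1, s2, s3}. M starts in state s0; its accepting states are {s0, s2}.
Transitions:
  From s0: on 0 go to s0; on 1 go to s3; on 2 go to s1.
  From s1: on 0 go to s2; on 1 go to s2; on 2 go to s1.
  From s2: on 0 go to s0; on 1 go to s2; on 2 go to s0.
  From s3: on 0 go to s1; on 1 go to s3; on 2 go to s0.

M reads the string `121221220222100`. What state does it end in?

s0 --1--> s3
s3 --2--> s0
s0 --1--> s3
s3 --2--> s0
s0 --2--> s1
s1 --1--> s2
s2 --2--> s0
s0 --2--> s1
s1 --0--> s2
s2 --2--> s0
s0 --2--> s1
s1 --2--> s1
s1 --1--> s2
s2 --0--> s0
s0 --0--> s0

s0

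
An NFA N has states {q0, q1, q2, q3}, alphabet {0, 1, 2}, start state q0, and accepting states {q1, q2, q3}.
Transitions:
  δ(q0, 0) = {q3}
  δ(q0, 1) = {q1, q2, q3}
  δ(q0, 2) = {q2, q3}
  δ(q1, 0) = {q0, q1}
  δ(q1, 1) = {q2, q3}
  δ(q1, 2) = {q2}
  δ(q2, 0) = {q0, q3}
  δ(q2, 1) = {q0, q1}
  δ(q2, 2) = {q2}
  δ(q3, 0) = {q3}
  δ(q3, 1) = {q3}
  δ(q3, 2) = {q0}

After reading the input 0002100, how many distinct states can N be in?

3

Start: {q0}
read 0: {q3}
read 0: {q3}
read 0: {q3}
read 2: {q0}
read 1: {q1, q2, q3}
read 0: {q0, q1, q3}
read 0: {q0, q1, q3}
Final reachable set {q0, q1, q3} has 3 states.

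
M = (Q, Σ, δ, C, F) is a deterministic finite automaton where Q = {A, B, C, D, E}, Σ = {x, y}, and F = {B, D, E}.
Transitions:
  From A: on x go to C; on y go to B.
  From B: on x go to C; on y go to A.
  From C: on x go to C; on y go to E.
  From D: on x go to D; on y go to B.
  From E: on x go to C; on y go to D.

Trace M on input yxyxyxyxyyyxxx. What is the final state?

C

C --y--> E
E --x--> C
C --y--> E
E --x--> C
C --y--> E
E --x--> C
C --y--> E
E --x--> C
C --y--> E
E --y--> D
D --y--> B
B --x--> C
C --x--> C
C --x--> C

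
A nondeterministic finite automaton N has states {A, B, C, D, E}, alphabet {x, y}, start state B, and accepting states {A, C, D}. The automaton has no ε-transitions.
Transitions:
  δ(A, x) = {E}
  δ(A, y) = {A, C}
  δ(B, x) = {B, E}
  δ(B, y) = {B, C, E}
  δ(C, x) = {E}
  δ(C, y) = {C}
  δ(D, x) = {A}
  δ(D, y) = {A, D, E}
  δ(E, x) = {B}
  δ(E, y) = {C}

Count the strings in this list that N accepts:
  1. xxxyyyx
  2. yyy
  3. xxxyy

xxxyyyx: rejected
yyy: accepted
xxxyy: accepted

2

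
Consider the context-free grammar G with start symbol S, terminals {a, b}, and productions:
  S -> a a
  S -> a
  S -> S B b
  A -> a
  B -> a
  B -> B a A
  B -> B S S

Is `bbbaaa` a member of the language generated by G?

no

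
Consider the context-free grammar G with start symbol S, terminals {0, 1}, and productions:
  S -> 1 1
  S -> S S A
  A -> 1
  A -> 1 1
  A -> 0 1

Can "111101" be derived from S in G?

yes

S ⇒ SSA ⇒ 11SA ⇒ 1111A ⇒ 111101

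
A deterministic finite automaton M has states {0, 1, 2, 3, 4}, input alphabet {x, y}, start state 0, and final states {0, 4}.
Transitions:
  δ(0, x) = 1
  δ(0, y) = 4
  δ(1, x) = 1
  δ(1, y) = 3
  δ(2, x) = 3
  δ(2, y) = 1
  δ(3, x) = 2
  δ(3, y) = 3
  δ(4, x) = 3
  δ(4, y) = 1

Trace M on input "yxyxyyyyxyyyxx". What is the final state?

0 --y--> 4
4 --x--> 3
3 --y--> 3
3 --x--> 2
2 --y--> 1
1 --y--> 3
3 --y--> 3
3 --y--> 3
3 --x--> 2
2 --y--> 1
1 --y--> 3
3 --y--> 3
3 --x--> 2
2 --x--> 3

3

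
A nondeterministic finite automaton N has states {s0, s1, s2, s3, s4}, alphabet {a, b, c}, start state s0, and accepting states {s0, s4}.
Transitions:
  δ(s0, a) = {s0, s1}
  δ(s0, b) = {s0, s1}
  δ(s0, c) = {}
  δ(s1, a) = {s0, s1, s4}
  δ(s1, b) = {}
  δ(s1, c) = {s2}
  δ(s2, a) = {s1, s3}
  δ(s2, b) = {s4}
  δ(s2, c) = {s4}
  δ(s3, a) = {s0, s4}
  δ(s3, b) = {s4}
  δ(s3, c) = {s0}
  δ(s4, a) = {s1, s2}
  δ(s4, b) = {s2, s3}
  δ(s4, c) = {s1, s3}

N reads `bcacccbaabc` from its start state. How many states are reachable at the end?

5

Start: {s0}
read b: {s0, s1}
read c: {s2}
read a: {s1, s3}
read c: {s0, s2}
read c: {s4}
read c: {s1, s3}
read b: {s4}
read a: {s1, s2}
read a: {s0, s1, s3, s4}
read b: {s0, s1, s2, s3, s4}
read c: {s0, s1, s2, s3, s4}
Final reachable set {s0, s1, s2, s3, s4} has 5 states.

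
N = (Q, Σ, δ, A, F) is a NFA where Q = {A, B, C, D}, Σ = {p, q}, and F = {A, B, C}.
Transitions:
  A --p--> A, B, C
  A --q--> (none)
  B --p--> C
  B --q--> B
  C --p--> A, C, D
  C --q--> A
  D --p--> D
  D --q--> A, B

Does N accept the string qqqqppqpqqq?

Start: {A}
read q: {}
The reachable set is empty and stays empty for the remaining 10 symbols.
Reachable ∩ accepting = {} — empty.

rejected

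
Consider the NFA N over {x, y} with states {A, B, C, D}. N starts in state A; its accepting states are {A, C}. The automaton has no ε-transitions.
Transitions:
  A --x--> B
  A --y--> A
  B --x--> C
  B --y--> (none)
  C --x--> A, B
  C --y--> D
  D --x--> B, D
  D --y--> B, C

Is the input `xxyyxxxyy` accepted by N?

accepted

Start: {A}
read x: {B}
read x: {C}
read y: {D}
read y: {B, C}
read x: {A, B, C}
read x: {A, B, C}
read x: {A, B, C}
read y: {A, D}
read y: {A, B, C}
Reachable ∩ accepting = {A, C} — nonempty.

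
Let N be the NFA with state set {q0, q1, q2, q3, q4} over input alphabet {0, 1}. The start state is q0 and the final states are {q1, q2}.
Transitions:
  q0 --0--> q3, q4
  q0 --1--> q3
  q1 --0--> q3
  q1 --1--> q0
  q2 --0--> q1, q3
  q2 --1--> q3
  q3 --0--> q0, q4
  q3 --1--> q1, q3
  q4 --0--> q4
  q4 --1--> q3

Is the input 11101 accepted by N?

accepted

Start: {q0}
read 1: {q3}
read 1: {q1, q3}
read 1: {q0, q1, q3}
read 0: {q0, q3, q4}
read 1: {q1, q3}
Reachable ∩ accepting = {q1} — nonempty.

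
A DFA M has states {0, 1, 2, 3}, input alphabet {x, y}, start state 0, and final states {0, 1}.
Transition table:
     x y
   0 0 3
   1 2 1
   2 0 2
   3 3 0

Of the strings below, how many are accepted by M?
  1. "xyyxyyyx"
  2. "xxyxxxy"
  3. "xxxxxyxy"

"xyyxyyyx": rejected
"xxyxxxy": accepted
"xxxxxyxy": accepted

2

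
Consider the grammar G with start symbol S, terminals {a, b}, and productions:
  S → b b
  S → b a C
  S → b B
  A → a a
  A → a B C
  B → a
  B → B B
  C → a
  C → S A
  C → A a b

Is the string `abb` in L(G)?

no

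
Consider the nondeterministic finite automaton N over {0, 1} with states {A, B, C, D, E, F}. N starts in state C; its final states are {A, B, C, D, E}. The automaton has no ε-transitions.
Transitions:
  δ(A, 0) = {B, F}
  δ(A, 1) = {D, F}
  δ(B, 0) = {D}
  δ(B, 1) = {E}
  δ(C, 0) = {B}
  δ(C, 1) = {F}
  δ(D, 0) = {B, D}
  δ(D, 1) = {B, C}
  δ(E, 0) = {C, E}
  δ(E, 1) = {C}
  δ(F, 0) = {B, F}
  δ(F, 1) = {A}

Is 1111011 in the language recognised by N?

Start: {C}
read 1: {F}
read 1: {A}
read 1: {D, F}
read 1: {A, B, C}
read 0: {B, D, F}
read 1: {A, B, C, E}
read 1: {C, D, E, F}
Reachable ∩ accepting = {C, D, E} — nonempty.

accepted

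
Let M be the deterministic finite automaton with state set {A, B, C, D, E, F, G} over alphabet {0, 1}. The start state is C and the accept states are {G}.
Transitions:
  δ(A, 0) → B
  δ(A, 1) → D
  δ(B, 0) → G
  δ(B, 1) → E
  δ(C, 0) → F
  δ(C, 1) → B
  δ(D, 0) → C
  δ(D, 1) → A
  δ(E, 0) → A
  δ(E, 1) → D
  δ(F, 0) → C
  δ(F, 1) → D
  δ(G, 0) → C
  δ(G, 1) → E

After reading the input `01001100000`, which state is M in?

C

C --0--> F
F --1--> D
D --0--> C
C --0--> F
F --1--> D
D --1--> A
A --0--> B
B --0--> G
G --0--> C
C --0--> F
F --0--> C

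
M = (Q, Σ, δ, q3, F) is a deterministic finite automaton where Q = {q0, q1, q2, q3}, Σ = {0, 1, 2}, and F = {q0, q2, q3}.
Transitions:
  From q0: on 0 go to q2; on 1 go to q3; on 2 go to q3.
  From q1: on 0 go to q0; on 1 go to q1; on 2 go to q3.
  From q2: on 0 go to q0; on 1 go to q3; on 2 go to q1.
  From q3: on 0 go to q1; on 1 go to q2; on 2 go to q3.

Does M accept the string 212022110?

rejected

q3 --2--> q3
q3 --1--> q2
q2 --2--> q1
q1 --0--> q0
q0 --2--> q3
q3 --2--> q3
q3 --1--> q2
q2 --1--> q3
q3 --0--> q1
End in state q1, which is not an accepting state.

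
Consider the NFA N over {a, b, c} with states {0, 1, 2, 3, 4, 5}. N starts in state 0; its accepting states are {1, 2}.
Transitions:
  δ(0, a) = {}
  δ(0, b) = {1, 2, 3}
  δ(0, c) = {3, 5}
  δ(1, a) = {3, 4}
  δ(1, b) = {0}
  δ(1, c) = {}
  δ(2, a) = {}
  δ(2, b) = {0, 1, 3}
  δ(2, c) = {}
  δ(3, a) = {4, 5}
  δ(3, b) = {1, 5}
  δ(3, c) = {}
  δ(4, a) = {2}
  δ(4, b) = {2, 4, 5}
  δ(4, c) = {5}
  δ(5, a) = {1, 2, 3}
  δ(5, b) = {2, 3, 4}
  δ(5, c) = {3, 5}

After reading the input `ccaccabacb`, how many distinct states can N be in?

Start: {0}
read c: {3, 5}
read c: {3, 5}
read a: {1, 2, 3, 4, 5}
read c: {3, 5}
read c: {3, 5}
read a: {1, 2, 3, 4, 5}
read b: {0, 1, 2, 3, 4, 5}
read a: {1, 2, 3, 4, 5}
read c: {3, 5}
read b: {1, 2, 3, 4, 5}
Final reachable set {1, 2, 3, 4, 5} has 5 states.

5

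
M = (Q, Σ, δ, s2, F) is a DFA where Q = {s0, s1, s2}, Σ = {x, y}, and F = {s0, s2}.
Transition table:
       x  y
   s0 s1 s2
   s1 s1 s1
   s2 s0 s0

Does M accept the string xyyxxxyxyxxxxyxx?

s2 --x--> s0
s0 --y--> s2
s2 --y--> s0
s0 --x--> s1
s1 --x--> s1
s1 --x--> s1
s1 --y--> s1
s1 --x--> s1
s1 --y--> s1
s1 --x--> s1
s1 --x--> s1
s1 --x--> s1
s1 --x--> s1
s1 --y--> s1
s1 --x--> s1
s1 --x--> s1
End in state s1, which is not an accepting state.

rejected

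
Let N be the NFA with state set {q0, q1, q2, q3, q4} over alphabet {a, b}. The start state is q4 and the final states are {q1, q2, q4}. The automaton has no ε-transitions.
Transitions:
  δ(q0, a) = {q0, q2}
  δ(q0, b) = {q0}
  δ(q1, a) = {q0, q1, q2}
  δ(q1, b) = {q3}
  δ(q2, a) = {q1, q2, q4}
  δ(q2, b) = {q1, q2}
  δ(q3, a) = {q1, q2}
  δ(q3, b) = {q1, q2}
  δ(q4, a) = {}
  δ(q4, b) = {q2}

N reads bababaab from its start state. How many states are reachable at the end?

4

Start: {q4}
read b: {q2}
read a: {q1, q2, q4}
read b: {q1, q2, q3}
read a: {q0, q1, q2, q4}
read b: {q0, q1, q2, q3}
read a: {q0, q1, q2, q4}
read a: {q0, q1, q2, q4}
read b: {q0, q1, q2, q3}
Final reachable set {q0, q1, q2, q3} has 4 states.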